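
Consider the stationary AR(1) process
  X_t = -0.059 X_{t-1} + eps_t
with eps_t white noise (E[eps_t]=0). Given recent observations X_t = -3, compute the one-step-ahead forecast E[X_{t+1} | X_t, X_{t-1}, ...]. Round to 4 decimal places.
E[X_{t+1} \mid \mathcal F_t] = 0.1770

For an AR(p) model X_t = c + sum_i phi_i X_{t-i} + eps_t, the
one-step-ahead conditional mean is
  E[X_{t+1} | X_t, ...] = c + sum_i phi_i X_{t+1-i}.
Substitute known values:
  E[X_{t+1} | ...] = (-0.059) * (-3)
                   = 0.1770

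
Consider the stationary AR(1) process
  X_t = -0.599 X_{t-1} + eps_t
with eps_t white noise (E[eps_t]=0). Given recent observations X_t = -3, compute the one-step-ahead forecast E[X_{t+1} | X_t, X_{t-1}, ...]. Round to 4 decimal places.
E[X_{t+1} \mid \mathcal F_t] = 1.7970

For an AR(p) model X_t = c + sum_i phi_i X_{t-i} + eps_t, the
one-step-ahead conditional mean is
  E[X_{t+1} | X_t, ...] = c + sum_i phi_i X_{t+1-i}.
Substitute known values:
  E[X_{t+1} | ...] = (-0.599) * (-3)
                   = 1.7970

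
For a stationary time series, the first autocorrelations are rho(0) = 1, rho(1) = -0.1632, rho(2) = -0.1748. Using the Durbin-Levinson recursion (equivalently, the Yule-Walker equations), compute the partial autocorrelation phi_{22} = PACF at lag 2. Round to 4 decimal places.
\phi_{22} = -0.2069

The PACF at lag k is phi_{kk}, the last component of the solution
to the Yule-Walker system G_k phi = r_k where
  (G_k)_{ij} = rho(|i - j|), (r_k)_i = rho(i), i,j = 1..k.
Equivalently, Durbin-Levinson gives phi_{kk} iteratively:
  phi_{11} = rho(1)
  phi_{kk} = [rho(k) - sum_{j=1..k-1} phi_{k-1,j} rho(k-j)]
            / [1 - sum_{j=1..k-1} phi_{k-1,j} rho(j)],
  phi_{k,j} = phi_{k-1,j} - phi_{kk} phi_{k-1,k-j},  j = 1..k-1.
Step k = 1:
  phi_11 = rho(1) = -0.1632.
Step k = 2:
  phi_22 = [rho(2) - phi_11 rho(1)] / [1 - phi_11 rho(1)] = [-0.1748 - (-0.1632)(-0.1632)] / [1 - (-0.1632)(-0.1632)]
         = -0.20143424 / 0.97336576 = -0.2069.
Therefore phi_{22} = -0.2069.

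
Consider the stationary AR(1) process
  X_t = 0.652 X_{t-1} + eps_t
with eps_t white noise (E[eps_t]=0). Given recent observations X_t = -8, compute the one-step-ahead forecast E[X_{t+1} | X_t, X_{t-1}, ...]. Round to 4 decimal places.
E[X_{t+1} \mid \mathcal F_t] = -5.2160

For an AR(p) model X_t = c + sum_i phi_i X_{t-i} + eps_t, the
one-step-ahead conditional mean is
  E[X_{t+1} | X_t, ...] = c + sum_i phi_i X_{t+1-i}.
Substitute known values:
  E[X_{t+1} | ...] = (0.652) * (-8)
                   = -5.2160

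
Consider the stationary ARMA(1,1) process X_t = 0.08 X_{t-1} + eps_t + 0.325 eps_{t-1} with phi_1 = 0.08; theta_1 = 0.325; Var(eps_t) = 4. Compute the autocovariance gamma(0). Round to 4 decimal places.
\gamma(0) = 4.6603

Multiply the model equation by X_{t-k} and take expectations. With theta_0 = psi_0 = 1 and psi_j the MA(infinity) weights, this gives
  gamma(k) - sum_i phi_i gamma(k-i) = c_k,
  c_k = sigma^2 * sum_{j=k..q} theta_j psi_{j-k}   (c_k = 0 for k > q),
using gamma(-m) = gamma(m).
psi-weights needed (psi_j = theta_j + sum_i phi_i psi_{j-i}):
  psi_1 = theta_1 + phi_1 = 0.325 + (0.08) = 0.405
Right-hand sides:
  c_0 = sigma^2 (1 + theta_1 psi_1) = 4 * (1 + (0.325)(0.405)) = 4 * 1.131625 = 4.5265
  c_1 = sigma^2 theta_1 = 4 * (0.325) = 1.3
  c_2 = 0
Equations for k = 0 and k = 1 (AR order 1):
  gamma(0) = phi_1 gamma(1) + c_0
  gamma(1) = phi_1 gamma(0) + c_1
Substituting the second into the first: gamma(0) (1 - phi_1^2) = c_0 + phi_1 c_1, so
  gamma(0) = (c_0 + phi_1 c_1) / (1 - phi_1^2) = (4.5265 + (0.08)(1.3)) / (1 - (0.08)^2) = 4.6305 / 0.9936 = 4.660326.
Therefore gamma(0) = 4.6603 (to 4 decimal places).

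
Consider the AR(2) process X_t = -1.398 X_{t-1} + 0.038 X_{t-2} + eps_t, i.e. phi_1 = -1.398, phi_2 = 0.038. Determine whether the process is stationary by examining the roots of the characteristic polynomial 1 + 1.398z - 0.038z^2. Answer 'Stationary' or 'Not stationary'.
\text{Not stationary}

The AR(p) characteristic polynomial is P(z) = 1 + 1.398z - 0.038z^2.
Stationarity requires all roots to lie outside the unit circle, i.e. |z| > 1 for every root.
Set 1 + (1.398) z + (-0.038) z^2 = 0, i.e. a z^2 + b z + c = 0 with a = -0.038, b = 1.398, c = 1.
Discriminant D = b^2 - 4ac = (1.398)^2 - 4*(-0.038)*1 = 1.954404 - (-0.152) = 2.106404.
D >= 0, so the roots are real: z = (-b +/- sqrt(D)) / (2a) = (-1.398 +/- 1.451346) / (-0.076).
  z_1 = (-1.398 + 1.451346) / (-0.076) = -0.7019,   |z_1| = 0.7019.
  z_2 = (-1.398 - 1.451346) / (-0.076) = 37.4914,   |z_2| = 37.4914.
Moduli of all roots: 0.7019, 37.4914.
All moduli strictly greater than 1? No.
Verdict: Not stationary.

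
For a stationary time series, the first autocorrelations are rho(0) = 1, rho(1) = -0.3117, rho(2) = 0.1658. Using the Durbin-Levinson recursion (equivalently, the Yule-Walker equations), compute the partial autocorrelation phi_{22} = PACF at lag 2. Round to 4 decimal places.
\phi_{22} = 0.0760

The PACF at lag k is phi_{kk}, the last component of the solution
to the Yule-Walker system G_k phi = r_k where
  (G_k)_{ij} = rho(|i - j|), (r_k)_i = rho(i), i,j = 1..k.
Equivalently, Durbin-Levinson gives phi_{kk} iteratively:
  phi_{11} = rho(1)
  phi_{kk} = [rho(k) - sum_{j=1..k-1} phi_{k-1,j} rho(k-j)]
            / [1 - sum_{j=1..k-1} phi_{k-1,j} rho(j)],
  phi_{k,j} = phi_{k-1,j} - phi_{kk} phi_{k-1,k-j},  j = 1..k-1.
Step k = 1:
  phi_11 = rho(1) = -0.3117.
Step k = 2:
  phi_22 = [rho(2) - phi_11 rho(1)] / [1 - phi_11 rho(1)] = [0.1658 - (-0.3117)(-0.3117)] / [1 - (-0.3117)(-0.3117)]
         = 0.06864311 / 0.90284311 = 0.076.
Therefore phi_{22} = 0.0760.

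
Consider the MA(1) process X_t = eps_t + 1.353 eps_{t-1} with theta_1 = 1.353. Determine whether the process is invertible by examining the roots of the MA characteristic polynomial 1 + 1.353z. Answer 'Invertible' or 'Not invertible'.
\text{Not invertible}

The MA(q) characteristic polynomial is P(z) = 1 + 1.353z.
Invertibility requires all roots to lie outside the unit circle, i.e. |z| > 1 for every root.
This is linear in z: 1 + (1.353) z = 0  =>  z = -1/(1.353) = -0.739098,  |z| = 0.739098.
Moduli of all roots: 0.7391.
All moduli strictly greater than 1? No.
Verdict: Not invertible.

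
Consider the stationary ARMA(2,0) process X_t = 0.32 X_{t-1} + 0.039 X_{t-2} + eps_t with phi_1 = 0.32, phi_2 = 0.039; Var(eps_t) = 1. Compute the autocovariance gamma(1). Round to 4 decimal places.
\gamma(1) = 0.3751

Multiply the model equation by X_{t-k} and take expectations. With theta_0 = psi_0 = 1 and psi_j the MA(infinity) weights, this gives
  gamma(k) - sum_i phi_i gamma(k-i) = c_k,
  c_k = sigma^2 * sum_{j=k..q} theta_j psi_{j-k}   (c_k = 0 for k > q),
using gamma(-m) = gamma(m).
Pure AR (q = 0): c_0 = sigma^2 = 1, c_k = 0 for k >= 1.
Equations for k = 0, 1, 2 (AR order 2, c_2 = 0):
  (E0) gamma(0) = phi_1 gamma(1) + phi_2 gamma(2) + c_0
  (E1) gamma(1) = phi_1 gamma(0) + phi_2 gamma(1) + c_1
  (E2) gamma(2) = phi_1 gamma(1) + phi_2 gamma(0)
From (E1): gamma(1) = A gamma(0) + B with
  A = phi_1 / (1 - phi_2) = 0.32 / 0.961 = 0.332986,   B = c_1 / (1 - phi_2) = 0 / 0.961 = 0.
Insert (E2) into (E0): gamma(0) (1 - phi_2^2) = phi_1 (1 + phi_2) gamma(1) + c_0.
  phi_1 (1 + phi_2) = (0.32)(1.039) = 0.33248,   1 - phi_2^2 = 0.998479.
Replace gamma(1) by A gamma(0) + B and collect gamma(0):
  gamma(0) [0.998479 - (0.33248)(0.332986)] = c_0 = 1
  gamma(0) * 0.887768 = 1
  gamma(0) = 1 / 0.887768 = 1.126421.
  gamma(1) = A gamma(0) = (0.332986)(1.126421) = 0.375083.
Therefore gamma(1) = 0.3751 (to 4 decimal places).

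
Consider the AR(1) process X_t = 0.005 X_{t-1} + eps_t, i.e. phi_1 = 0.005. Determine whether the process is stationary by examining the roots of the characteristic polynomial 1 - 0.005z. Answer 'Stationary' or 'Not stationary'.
\text{Stationary}

The AR(p) characteristic polynomial is P(z) = 1 - 0.005z.
Stationarity requires all roots to lie outside the unit circle, i.e. |z| > 1 for every root.
This is linear in z: 1 + (-0.005) z = 0  =>  z = -1/(-0.005) = 200,  |z| = 200.
Moduli of all roots: 200.0000.
All moduli strictly greater than 1? Yes.
Verdict: Stationary.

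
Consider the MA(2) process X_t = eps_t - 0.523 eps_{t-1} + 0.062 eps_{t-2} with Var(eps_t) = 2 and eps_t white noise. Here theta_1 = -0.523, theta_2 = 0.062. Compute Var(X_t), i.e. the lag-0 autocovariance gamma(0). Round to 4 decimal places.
\gamma(0) = 2.5547

For an MA(q) process X_t = eps_t + sum_i theta_i eps_{t-i} with
Var(eps_t) = sigma^2, the variance is
  gamma(0) = sigma^2 * (1 + sum_i theta_i^2).
  sum_i theta_i^2 = (-0.523)^2 + (0.062)^2 = 0.273529 + 0.003844 = 0.277373.
  gamma(0) = 2 * (1 + 0.277373) = 2 * 1.277373 = 2.554746, which rounds to 2.5547.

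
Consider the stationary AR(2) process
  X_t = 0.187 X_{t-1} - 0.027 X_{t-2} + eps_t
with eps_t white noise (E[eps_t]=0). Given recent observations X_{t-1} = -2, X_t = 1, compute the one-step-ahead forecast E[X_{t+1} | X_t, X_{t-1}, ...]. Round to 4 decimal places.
E[X_{t+1} \mid \mathcal F_t] = 0.2410

For an AR(p) model X_t = c + sum_i phi_i X_{t-i} + eps_t, the
one-step-ahead conditional mean is
  E[X_{t+1} | X_t, ...] = c + sum_i phi_i X_{t+1-i}.
Substitute known values:
  E[X_{t+1} | ...] = (0.187) * (1) + (-0.027) * (-2)
                   = 0.2410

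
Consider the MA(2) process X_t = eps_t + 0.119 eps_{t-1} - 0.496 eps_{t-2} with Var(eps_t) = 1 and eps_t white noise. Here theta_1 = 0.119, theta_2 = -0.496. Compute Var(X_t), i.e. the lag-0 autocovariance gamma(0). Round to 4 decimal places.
\gamma(0) = 1.2602

For an MA(q) process X_t = eps_t + sum_i theta_i eps_{t-i} with
Var(eps_t) = sigma^2, the variance is
  gamma(0) = sigma^2 * (1 + sum_i theta_i^2).
  sum_i theta_i^2 = (0.119)^2 + (-0.496)^2 = 0.014161 + 0.246016 = 0.260177.
  gamma(0) = 1 * (1 + 0.260177) = 1 * 1.260177 = 1.260177, which rounds to 1.2602.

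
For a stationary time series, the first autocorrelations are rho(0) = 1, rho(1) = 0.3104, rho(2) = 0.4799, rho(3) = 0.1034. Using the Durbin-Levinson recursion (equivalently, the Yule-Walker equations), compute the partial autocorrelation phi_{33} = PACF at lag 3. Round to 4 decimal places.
\phi_{33} = -0.1540

The PACF at lag k is phi_{kk}, the last component of the solution
to the Yule-Walker system G_k phi = r_k where
  (G_k)_{ij} = rho(|i - j|), (r_k)_i = rho(i), i,j = 1..k.
Equivalently, Durbin-Levinson gives phi_{kk} iteratively:
  phi_{11} = rho(1)
  phi_{kk} = [rho(k) - sum_{j=1..k-1} phi_{k-1,j} rho(k-j)]
            / [1 - sum_{j=1..k-1} phi_{k-1,j} rho(j)],
  phi_{k,j} = phi_{k-1,j} - phi_{kk} phi_{k-1,k-j},  j = 1..k-1.
Step k = 1:
  phi_11 = rho(1) = 0.3104.
Step k = 2:
  phi_22 = [rho(2) - phi_11 rho(1)] / [1 - phi_11 rho(1)] = [0.4799 - (0.3104)(0.3104)] / [1 - (0.3104)(0.3104)]
         = 0.38355184 / 0.90365184 = 0.424446.
  Update: phi_21 = phi_11 - phi_22 phi_11 = 0.3104 - (0.424446)(0.3104) = 0.178652.
Step k = 3:
  phi_33 = [rho(3) - phi_21 rho(2) - phi_22 rho(1)] / [1 - phi_21 rho(1) - phi_22 rho(2)]
    numerator   = 0.1034 - (0.178652)(0.4799) - (0.424446)(0.3104) = -0.11408319
    denominator = 1 - (0.178652)(0.3104) - (0.424446)(0.4799) = 0.74085461
  phi_33 = -0.11408319 / 0.74085461 = -0.154.
Therefore phi_{33} = -0.1540.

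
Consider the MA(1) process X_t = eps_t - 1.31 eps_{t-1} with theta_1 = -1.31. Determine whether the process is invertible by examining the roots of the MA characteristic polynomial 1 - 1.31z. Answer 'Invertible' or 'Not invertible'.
\text{Not invertible}

The MA(q) characteristic polynomial is P(z) = 1 - 1.31z.
Invertibility requires all roots to lie outside the unit circle, i.e. |z| > 1 for every root.
This is linear in z: 1 + (-1.31) z = 0  =>  z = -1/(-1.31) = 0.763359,  |z| = 0.763359.
Moduli of all roots: 0.7634.
All moduli strictly greater than 1? No.
Verdict: Not invertible.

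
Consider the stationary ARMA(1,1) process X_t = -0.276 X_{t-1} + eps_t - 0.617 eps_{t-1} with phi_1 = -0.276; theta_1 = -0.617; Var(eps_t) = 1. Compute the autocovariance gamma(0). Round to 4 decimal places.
\gamma(0) = 1.8632

Multiply the model equation by X_{t-k} and take expectations. With theta_0 = psi_0 = 1 and psi_j the MA(infinity) weights, this gives
  gamma(k) - sum_i phi_i gamma(k-i) = c_k,
  c_k = sigma^2 * sum_{j=k..q} theta_j psi_{j-k}   (c_k = 0 for k > q),
using gamma(-m) = gamma(m).
psi-weights needed (psi_j = theta_j + sum_i phi_i psi_{j-i}):
  psi_1 = theta_1 + phi_1 = -0.617 + (-0.276) = -0.893
Right-hand sides:
  c_0 = sigma^2 (1 + theta_1 psi_1) = 1 * (1 + (-0.617)(-0.893)) = 1 * 1.550981 = 1.550981
  c_1 = sigma^2 theta_1 = 1 * (-0.617) = -0.617
  c_2 = 0
Equations for k = 0 and k = 1 (AR order 1):
  gamma(0) = phi_1 gamma(1) + c_0
  gamma(1) = phi_1 gamma(0) + c_1
Substituting the second into the first: gamma(0) (1 - phi_1^2) = c_0 + phi_1 c_1, so
  gamma(0) = (c_0 + phi_1 c_1) / (1 - phi_1^2) = (1.550981 + (-0.276)(-0.617)) / (1 - (-0.276)^2) = 1.721273 / 0.923824 = 1.863204.
Therefore gamma(0) = 1.8632 (to 4 decimal places).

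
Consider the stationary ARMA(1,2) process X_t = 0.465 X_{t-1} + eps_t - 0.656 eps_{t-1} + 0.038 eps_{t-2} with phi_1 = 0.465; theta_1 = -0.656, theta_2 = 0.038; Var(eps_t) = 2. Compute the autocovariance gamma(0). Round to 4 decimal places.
\gamma(0) = 2.0796

Multiply the model equation by X_{t-k} and take expectations. With theta_0 = psi_0 = 1 and psi_j the MA(infinity) weights, this gives
  gamma(k) - sum_i phi_i gamma(k-i) = c_k,
  c_k = sigma^2 * sum_{j=k..q} theta_j psi_{j-k}   (c_k = 0 for k > q),
using gamma(-m) = gamma(m).
psi-weights needed (psi_j = theta_j + sum_i phi_i psi_{j-i}):
  psi_1 = theta_1 + phi_1 = -0.656 + (0.465) = -0.191
  psi_2 = theta_2 + phi_1 psi_1 = 0.038 + (0.465)(-0.191) = -0.050815
Right-hand sides:
  c_0 = sigma^2 (1 + theta_1 psi_1 + theta_2 psi_2) = 2 * (1 + (-0.656)(-0.191) + (0.038)(-0.050815)) = 2 * 1.123365 = 2.24673
  c_1 = sigma^2 (theta_1 + theta_2 psi_1) = 2 * (-0.656 + (0.038)(-0.191)) = -1.326516
  c_2 = sigma^2 theta_2 = 2 * (0.038) = 0.076
Equations for k = 0 and k = 1 (AR order 1):
  gamma(0) = phi_1 gamma(1) + c_0
  gamma(1) = phi_1 gamma(0) + c_1
Substituting the second into the first: gamma(0) (1 - phi_1^2) = c_0 + phi_1 c_1, so
  gamma(0) = (c_0 + phi_1 c_1) / (1 - phi_1^2) = (2.24673 + (0.465)(-1.326516)) / (1 - (0.465)^2) = 1.6299 / 0.783775 = 2.079551.
Therefore gamma(0) = 2.0796 (to 4 decimal places).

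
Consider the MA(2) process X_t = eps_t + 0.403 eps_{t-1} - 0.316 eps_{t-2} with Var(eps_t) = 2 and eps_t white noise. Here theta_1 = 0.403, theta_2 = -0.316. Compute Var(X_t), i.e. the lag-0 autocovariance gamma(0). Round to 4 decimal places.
\gamma(0) = 2.5245

For an MA(q) process X_t = eps_t + sum_i theta_i eps_{t-i} with
Var(eps_t) = sigma^2, the variance is
  gamma(0) = sigma^2 * (1 + sum_i theta_i^2).
  sum_i theta_i^2 = (0.403)^2 + (-0.316)^2 = 0.162409 + 0.099856 = 0.262265.
  gamma(0) = 2 * (1 + 0.262265) = 2 * 1.262265 = 2.52453, which rounds to 2.5245.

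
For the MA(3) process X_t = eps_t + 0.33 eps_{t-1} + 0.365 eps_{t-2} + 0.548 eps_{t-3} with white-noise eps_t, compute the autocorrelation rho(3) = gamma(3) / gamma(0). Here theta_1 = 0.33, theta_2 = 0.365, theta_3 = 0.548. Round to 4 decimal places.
\rho(3) = 0.3553

For an MA(q) process with theta_0 = 1, the autocovariance is
  gamma(k) = sigma^2 * sum_{i=0..q-k} theta_i * theta_{i+k},
and rho(k) = gamma(k) / gamma(0). Sigma^2 cancels.
  numerator   = (1)*(0.548) = 0.548.
  denominator = (1)^2 + (0.33)^2 + (0.365)^2 + (0.548)^2 = 1.542429.
  rho(3) = 0.548 / 1.542429 = 0.3553.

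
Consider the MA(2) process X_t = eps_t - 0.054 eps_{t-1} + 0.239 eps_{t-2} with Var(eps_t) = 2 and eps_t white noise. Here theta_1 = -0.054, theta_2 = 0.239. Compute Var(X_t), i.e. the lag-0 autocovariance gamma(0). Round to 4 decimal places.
\gamma(0) = 2.1201

For an MA(q) process X_t = eps_t + sum_i theta_i eps_{t-i} with
Var(eps_t) = sigma^2, the variance is
  gamma(0) = sigma^2 * (1 + sum_i theta_i^2).
  sum_i theta_i^2 = (-0.054)^2 + (0.239)^2 = 0.002916 + 0.057121 = 0.060037.
  gamma(0) = 2 * (1 + 0.060037) = 2 * 1.060037 = 2.120074, which rounds to 2.1201.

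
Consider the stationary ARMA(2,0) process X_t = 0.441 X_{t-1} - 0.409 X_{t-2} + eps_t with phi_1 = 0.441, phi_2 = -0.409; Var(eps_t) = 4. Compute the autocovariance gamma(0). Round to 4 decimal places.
\gamma(0) = 5.3252

Multiply the model equation by X_{t-k} and take expectations. With theta_0 = psi_0 = 1 and psi_j the MA(infinity) weights, this gives
  gamma(k) - sum_i phi_i gamma(k-i) = c_k,
  c_k = sigma^2 * sum_{j=k..q} theta_j psi_{j-k}   (c_k = 0 for k > q),
using gamma(-m) = gamma(m).
Pure AR (q = 0): c_0 = sigma^2 = 4, c_k = 0 for k >= 1.
Equations for k = 0, 1, 2 (AR order 2, c_2 = 0):
  (E0) gamma(0) = phi_1 gamma(1) + phi_2 gamma(2) + c_0
  (E1) gamma(1) = phi_1 gamma(0) + phi_2 gamma(1) + c_1
  (E2) gamma(2) = phi_1 gamma(1) + phi_2 gamma(0)
From (E1): gamma(1) = A gamma(0) + B with
  A = phi_1 / (1 - phi_2) = 0.441 / 1.409 = 0.312988,   B = c_1 / (1 - phi_2) = 0 / 1.409 = 0.
Insert (E2) into (E0): gamma(0) (1 - phi_2^2) = phi_1 (1 + phi_2) gamma(1) + c_0.
  phi_1 (1 + phi_2) = (0.441)(0.591) = 0.260631,   1 - phi_2^2 = 0.832719.
Replace gamma(1) by A gamma(0) + B and collect gamma(0):
  gamma(0) [0.832719 - (0.260631)(0.312988)] = c_0 = 4
  gamma(0) * 0.751145 = 4
  gamma(0) = 4 / 0.751145 = 5.325206.
Therefore gamma(0) = 5.3252 (to 4 decimal places).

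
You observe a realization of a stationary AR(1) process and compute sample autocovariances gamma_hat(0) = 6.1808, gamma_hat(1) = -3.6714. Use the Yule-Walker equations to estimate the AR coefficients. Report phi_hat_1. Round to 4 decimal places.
\hat\phi_{1} = -0.5940

The Yule-Walker equations for an AR(p) process read, in matrix form,
  Gamma_p phi = r_p,   with   (Gamma_p)_{ij} = gamma(|i - j|),
                       (r_p)_i = gamma(i),   i,j = 1..p.
Substitute the sample gammas (Toeplitz matrix and right-hand side of size 1):
  Gamma_p = [[6.1808]]
  r_p     = [-3.6714]
With p = 1 this is the single equation gamma(0) phi_1 = gamma(1):
  phi_hat_1 = gamma(1) / gamma(0) = -3.6714 / 6.1808 = -0.5940.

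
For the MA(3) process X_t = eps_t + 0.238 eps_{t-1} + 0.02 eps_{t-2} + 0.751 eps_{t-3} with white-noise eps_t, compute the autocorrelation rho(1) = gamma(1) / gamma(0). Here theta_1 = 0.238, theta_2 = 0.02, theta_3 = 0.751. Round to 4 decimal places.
\rho(1) = 0.1590

For an MA(q) process with theta_0 = 1, the autocovariance is
  gamma(k) = sigma^2 * sum_{i=0..q-k} theta_i * theta_{i+k},
and rho(k) = gamma(k) / gamma(0). Sigma^2 cancels.
  numerator   = (1)*(0.238) + (0.238)*(0.02) + (0.02)*(0.751) = 0.25778.
  denominator = (1)^2 + (0.238)^2 + (0.02)^2 + (0.751)^2 = 1.621045.
  rho(1) = 0.25778 / 1.621045 = 0.1590.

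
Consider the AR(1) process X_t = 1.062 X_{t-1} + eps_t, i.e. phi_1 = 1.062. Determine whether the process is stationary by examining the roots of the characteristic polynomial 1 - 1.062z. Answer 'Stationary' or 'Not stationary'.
\text{Not stationary}

The AR(p) characteristic polynomial is P(z) = 1 - 1.062z.
Stationarity requires all roots to lie outside the unit circle, i.e. |z| > 1 for every root.
This is linear in z: 1 + (-1.062) z = 0  =>  z = -1/(-1.062) = 0.94162,  |z| = 0.94162.
Moduli of all roots: 0.9416.
All moduli strictly greater than 1? No.
Verdict: Not stationary.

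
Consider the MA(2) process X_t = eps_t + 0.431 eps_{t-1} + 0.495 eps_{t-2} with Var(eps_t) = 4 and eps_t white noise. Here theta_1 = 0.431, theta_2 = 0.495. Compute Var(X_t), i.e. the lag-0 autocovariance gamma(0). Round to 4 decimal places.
\gamma(0) = 5.7231

For an MA(q) process X_t = eps_t + sum_i theta_i eps_{t-i} with
Var(eps_t) = sigma^2, the variance is
  gamma(0) = sigma^2 * (1 + sum_i theta_i^2).
  sum_i theta_i^2 = (0.431)^2 + (0.495)^2 = 0.185761 + 0.245025 = 0.430786.
  gamma(0) = 4 * (1 + 0.430786) = 4 * 1.430786 = 5.723144, which rounds to 5.7231.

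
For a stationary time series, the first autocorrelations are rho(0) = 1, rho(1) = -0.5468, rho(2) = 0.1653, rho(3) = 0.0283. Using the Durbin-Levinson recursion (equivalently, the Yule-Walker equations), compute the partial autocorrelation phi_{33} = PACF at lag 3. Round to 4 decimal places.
\phi_{33} = 0.0468

The PACF at lag k is phi_{kk}, the last component of the solution
to the Yule-Walker system G_k phi = r_k where
  (G_k)_{ij} = rho(|i - j|), (r_k)_i = rho(i), i,j = 1..k.
Equivalently, Durbin-Levinson gives phi_{kk} iteratively:
  phi_{11} = rho(1)
  phi_{kk} = [rho(k) - sum_{j=1..k-1} phi_{k-1,j} rho(k-j)]
            / [1 - sum_{j=1..k-1} phi_{k-1,j} rho(j)],
  phi_{k,j} = phi_{k-1,j} - phi_{kk} phi_{k-1,k-j},  j = 1..k-1.
Step k = 1:
  phi_11 = rho(1) = -0.5468.
Step k = 2:
  phi_22 = [rho(2) - phi_11 rho(1)] / [1 - phi_11 rho(1)] = [0.1653 - (-0.5468)(-0.5468)] / [1 - (-0.5468)(-0.5468)]
         = -0.13369024 / 0.70100976 = -0.190711.
  Update: phi_21 = phi_11 - phi_22 phi_11 = -0.5468 - (-0.190711)(-0.5468) = -0.651081.
Step k = 3:
  phi_33 = [rho(3) - phi_21 rho(2) - phi_22 rho(1)] / [1 - phi_21 rho(1) - phi_22 rho(2)]
    numerator   = 0.0283 - (-0.651081)(0.1653) - (-0.190711)(-0.5468) = 0.0316429
    denominator = 1 - (-0.651081)(-0.5468) - (-0.190711)(0.1653) = 0.67551357
  phi_33 = 0.0316429 / 0.67551357 = 0.0468.
Therefore phi_{33} = 0.0468.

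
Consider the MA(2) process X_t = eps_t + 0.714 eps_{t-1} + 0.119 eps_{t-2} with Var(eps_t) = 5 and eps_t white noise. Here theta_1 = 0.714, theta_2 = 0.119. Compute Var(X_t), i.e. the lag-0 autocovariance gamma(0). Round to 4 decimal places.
\gamma(0) = 7.6198

For an MA(q) process X_t = eps_t + sum_i theta_i eps_{t-i} with
Var(eps_t) = sigma^2, the variance is
  gamma(0) = sigma^2 * (1 + sum_i theta_i^2).
  sum_i theta_i^2 = (0.714)^2 + (0.119)^2 = 0.509796 + 0.014161 = 0.523957.
  gamma(0) = 5 * (1 + 0.523957) = 5 * 1.523957 = 7.619785, which rounds to 7.6198.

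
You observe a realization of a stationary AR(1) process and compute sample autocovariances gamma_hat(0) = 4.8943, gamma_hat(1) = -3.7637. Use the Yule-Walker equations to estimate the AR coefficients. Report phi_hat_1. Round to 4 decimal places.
\hat\phi_{1} = -0.7690

The Yule-Walker equations for an AR(p) process read, in matrix form,
  Gamma_p phi = r_p,   with   (Gamma_p)_{ij} = gamma(|i - j|),
                       (r_p)_i = gamma(i),   i,j = 1..p.
Substitute the sample gammas (Toeplitz matrix and right-hand side of size 1):
  Gamma_p = [[4.8943]]
  r_p     = [-3.7637]
With p = 1 this is the single equation gamma(0) phi_1 = gamma(1):
  phi_hat_1 = gamma(1) / gamma(0) = -3.7637 / 4.8943 = -0.7690.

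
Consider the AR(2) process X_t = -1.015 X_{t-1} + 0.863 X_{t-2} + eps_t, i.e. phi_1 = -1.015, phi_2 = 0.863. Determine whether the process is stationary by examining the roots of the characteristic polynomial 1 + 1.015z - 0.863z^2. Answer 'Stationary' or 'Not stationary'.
\text{Not stationary}

The AR(p) characteristic polynomial is P(z) = 1 + 1.015z - 0.863z^2.
Stationarity requires all roots to lie outside the unit circle, i.e. |z| > 1 for every root.
Set 1 + (1.015) z + (-0.863) z^2 = 0, i.e. a z^2 + b z + c = 0 with a = -0.863, b = 1.015, c = 1.
Discriminant D = b^2 - 4ac = (1.015)^2 - 4*(-0.863)*1 = 1.030225 - (-3.452) = 4.482225.
D >= 0, so the roots are real: z = (-b +/- sqrt(D)) / (2a) = (-1.015 +/- 2.117127) / (-1.726).
  z_1 = (-1.015 + 2.117127) / (-1.726) = -0.6385,   |z_1| = 0.6385.
  z_2 = (-1.015 - 2.117127) / (-1.726) = 1.8147,   |z_2| = 1.8147.
Moduli of all roots: 0.6385, 1.8147.
All moduli strictly greater than 1? No.
Verdict: Not stationary.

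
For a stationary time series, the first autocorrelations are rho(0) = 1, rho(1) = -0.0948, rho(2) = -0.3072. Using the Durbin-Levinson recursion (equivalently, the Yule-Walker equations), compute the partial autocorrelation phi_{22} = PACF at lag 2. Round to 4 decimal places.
\phi_{22} = -0.3191

The PACF at lag k is phi_{kk}, the last component of the solution
to the Yule-Walker system G_k phi = r_k where
  (G_k)_{ij} = rho(|i - j|), (r_k)_i = rho(i), i,j = 1..k.
Equivalently, Durbin-Levinson gives phi_{kk} iteratively:
  phi_{11} = rho(1)
  phi_{kk} = [rho(k) - sum_{j=1..k-1} phi_{k-1,j} rho(k-j)]
            / [1 - sum_{j=1..k-1} phi_{k-1,j} rho(j)],
  phi_{k,j} = phi_{k-1,j} - phi_{kk} phi_{k-1,k-j},  j = 1..k-1.
Step k = 1:
  phi_11 = rho(1) = -0.0948.
Step k = 2:
  phi_22 = [rho(2) - phi_11 rho(1)] / [1 - phi_11 rho(1)] = [-0.3072 - (-0.0948)(-0.0948)] / [1 - (-0.0948)(-0.0948)]
         = -0.31618704 / 0.99101296 = -0.3191.
Therefore phi_{22} = -0.3191.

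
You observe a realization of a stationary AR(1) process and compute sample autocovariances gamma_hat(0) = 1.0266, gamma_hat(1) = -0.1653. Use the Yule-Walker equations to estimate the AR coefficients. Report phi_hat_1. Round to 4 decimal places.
\hat\phi_{1} = -0.1610

The Yule-Walker equations for an AR(p) process read, in matrix form,
  Gamma_p phi = r_p,   with   (Gamma_p)_{ij} = gamma(|i - j|),
                       (r_p)_i = gamma(i),   i,j = 1..p.
Substitute the sample gammas (Toeplitz matrix and right-hand side of size 1):
  Gamma_p = [[1.0266]]
  r_p     = [-0.1653]
With p = 1 this is the single equation gamma(0) phi_1 = gamma(1):
  phi_hat_1 = gamma(1) / gamma(0) = -0.1653 / 1.0266 = -0.1610.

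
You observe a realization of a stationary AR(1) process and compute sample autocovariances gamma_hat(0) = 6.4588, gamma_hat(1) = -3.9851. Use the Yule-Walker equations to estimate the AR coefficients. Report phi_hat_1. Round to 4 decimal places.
\hat\phi_{1} = -0.6170

The Yule-Walker equations for an AR(p) process read, in matrix form,
  Gamma_p phi = r_p,   with   (Gamma_p)_{ij} = gamma(|i - j|),
                       (r_p)_i = gamma(i),   i,j = 1..p.
Substitute the sample gammas (Toeplitz matrix and right-hand side of size 1):
  Gamma_p = [[6.4588]]
  r_p     = [-3.9851]
With p = 1 this is the single equation gamma(0) phi_1 = gamma(1):
  phi_hat_1 = gamma(1) / gamma(0) = -3.9851 / 6.4588 = -0.6170.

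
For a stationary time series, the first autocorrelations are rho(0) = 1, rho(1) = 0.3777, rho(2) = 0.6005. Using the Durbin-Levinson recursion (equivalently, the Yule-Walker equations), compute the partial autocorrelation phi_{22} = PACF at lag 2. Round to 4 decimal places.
\phi_{22} = 0.5340

The PACF at lag k is phi_{kk}, the last component of the solution
to the Yule-Walker system G_k phi = r_k where
  (G_k)_{ij} = rho(|i - j|), (r_k)_i = rho(i), i,j = 1..k.
Equivalently, Durbin-Levinson gives phi_{kk} iteratively:
  phi_{11} = rho(1)
  phi_{kk} = [rho(k) - sum_{j=1..k-1} phi_{k-1,j} rho(k-j)]
            / [1 - sum_{j=1..k-1} phi_{k-1,j} rho(j)],
  phi_{k,j} = phi_{k-1,j} - phi_{kk} phi_{k-1,k-j},  j = 1..k-1.
Step k = 1:
  phi_11 = rho(1) = 0.3777.
Step k = 2:
  phi_22 = [rho(2) - phi_11 rho(1)] / [1 - phi_11 rho(1)] = [0.6005 - (0.3777)(0.3777)] / [1 - (0.3777)(0.3777)]
         = 0.45784271 / 0.85734271 = 0.534.
Therefore phi_{22} = 0.5340.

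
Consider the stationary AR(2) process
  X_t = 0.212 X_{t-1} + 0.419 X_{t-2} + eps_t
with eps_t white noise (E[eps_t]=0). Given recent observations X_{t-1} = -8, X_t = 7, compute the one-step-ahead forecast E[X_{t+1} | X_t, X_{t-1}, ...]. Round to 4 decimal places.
E[X_{t+1} \mid \mathcal F_t] = -1.8680

For an AR(p) model X_t = c + sum_i phi_i X_{t-i} + eps_t, the
one-step-ahead conditional mean is
  E[X_{t+1} | X_t, ...] = c + sum_i phi_i X_{t+1-i}.
Substitute known values:
  E[X_{t+1} | ...] = (0.212) * (7) + (0.419) * (-8)
                   = -1.8680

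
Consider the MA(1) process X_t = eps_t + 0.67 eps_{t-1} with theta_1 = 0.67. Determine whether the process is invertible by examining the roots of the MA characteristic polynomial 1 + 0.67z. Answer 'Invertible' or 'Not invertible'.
\text{Invertible}

The MA(q) characteristic polynomial is P(z) = 1 + 0.67z.
Invertibility requires all roots to lie outside the unit circle, i.e. |z| > 1 for every root.
This is linear in z: 1 + (0.67) z = 0  =>  z = -1/(0.67) = -1.492537,  |z| = 1.492537.
Moduli of all roots: 1.4925.
All moduli strictly greater than 1? Yes.
Verdict: Invertible.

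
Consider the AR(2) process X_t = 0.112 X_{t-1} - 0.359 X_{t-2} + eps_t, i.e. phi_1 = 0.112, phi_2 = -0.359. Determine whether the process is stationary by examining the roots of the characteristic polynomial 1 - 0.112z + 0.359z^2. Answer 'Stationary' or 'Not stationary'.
\text{Stationary}

The AR(p) characteristic polynomial is P(z) = 1 - 0.112z + 0.359z^2.
Stationarity requires all roots to lie outside the unit circle, i.e. |z| > 1 for every root.
Set 1 + (-0.112) z + (0.359) z^2 = 0, i.e. a z^2 + b z + c = 0 with a = 0.359, b = -0.112, c = 1.
Discriminant D = b^2 - 4ac = (-0.112)^2 - 4*(0.359)*1 = 0.012544 - (1.436) = -1.423456.
D < 0, so the roots are the complex-conjugate pair z = (-b +/- i sqrt(-D)) / (2a) = 0.156 +/- 1.6617i.
For a conjugate pair |z|^2 = z * conj(z) = (product of roots) = c/a = 1/(0.359) = 2.785515, so |z| = sqrt(2.785515) = 1.669 for both roots.
Moduli of all roots: 1.6690, 1.6690.
All moduli strictly greater than 1? Yes.
Verdict: Stationary.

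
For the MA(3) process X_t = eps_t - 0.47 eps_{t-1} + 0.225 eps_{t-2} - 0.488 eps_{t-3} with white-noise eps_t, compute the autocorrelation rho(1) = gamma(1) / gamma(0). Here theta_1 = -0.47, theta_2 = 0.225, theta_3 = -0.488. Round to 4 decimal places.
\rho(1) = -0.4541

For an MA(q) process with theta_0 = 1, the autocovariance is
  gamma(k) = sigma^2 * sum_{i=0..q-k} theta_i * theta_{i+k},
and rho(k) = gamma(k) / gamma(0). Sigma^2 cancels.
  numerator   = (1)*(-0.47) + (-0.47)*(0.225) + (0.225)*(-0.488) = -0.68555.
  denominator = (1)^2 + (-0.47)^2 + (0.225)^2 + (-0.488)^2 = 1.509669.
  rho(1) = -0.68555 / 1.509669 = -0.4541.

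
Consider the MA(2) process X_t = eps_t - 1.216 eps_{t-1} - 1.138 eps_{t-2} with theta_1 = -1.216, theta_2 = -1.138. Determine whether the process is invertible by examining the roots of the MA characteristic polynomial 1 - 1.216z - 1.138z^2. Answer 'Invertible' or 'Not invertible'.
\text{Not invertible}

The MA(q) characteristic polynomial is P(z) = 1 - 1.216z - 1.138z^2.
Invertibility requires all roots to lie outside the unit circle, i.e. |z| > 1 for every root.
Set 1 + (-1.216) z + (-1.138) z^2 = 0, i.e. a z^2 + b z + c = 0 with a = -1.138, b = -1.216, c = 1.
Discriminant D = b^2 - 4ac = (-1.216)^2 - 4*(-1.138)*1 = 1.478656 - (-4.552) = 6.030656.
D >= 0, so the roots are real: z = (-b +/- sqrt(D)) / (2a) = (1.216 +/- 2.455739) / (-2.276).
  z_1 = (1.216 + 2.455739) / (-2.276) = -1.6132,   |z_1| = 1.6132.
  z_2 = (1.216 - 2.455739) / (-2.276) = 0.5447,   |z_2| = 0.5447.
Moduli of all roots: 1.6132, 0.5447.
All moduli strictly greater than 1? No.
Verdict: Not invertible.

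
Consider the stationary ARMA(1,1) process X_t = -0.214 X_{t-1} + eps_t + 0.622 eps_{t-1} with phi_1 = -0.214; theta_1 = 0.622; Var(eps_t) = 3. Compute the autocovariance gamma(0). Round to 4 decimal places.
\gamma(0) = 3.5234

Multiply the model equation by X_{t-k} and take expectations. With theta_0 = psi_0 = 1 and psi_j the MA(infinity) weights, this gives
  gamma(k) - sum_i phi_i gamma(k-i) = c_k,
  c_k = sigma^2 * sum_{j=k..q} theta_j psi_{j-k}   (c_k = 0 for k > q),
using gamma(-m) = gamma(m).
psi-weights needed (psi_j = theta_j + sum_i phi_i psi_{j-i}):
  psi_1 = theta_1 + phi_1 = 0.622 + (-0.214) = 0.408
Right-hand sides:
  c_0 = sigma^2 (1 + theta_1 psi_1) = 3 * (1 + (0.622)(0.408)) = 3 * 1.253776 = 3.761328
  c_1 = sigma^2 theta_1 = 3 * (0.622) = 1.866
  c_2 = 0
Equations for k = 0 and k = 1 (AR order 1):
  gamma(0) = phi_1 gamma(1) + c_0
  gamma(1) = phi_1 gamma(0) + c_1
Substituting the second into the first: gamma(0) (1 - phi_1^2) = c_0 + phi_1 c_1, so
  gamma(0) = (c_0 + phi_1 c_1) / (1 - phi_1^2) = (3.761328 + (-0.214)(1.866)) / (1 - (-0.214)^2) = 3.362004 / 0.954204 = 3.52336.
Therefore gamma(0) = 3.5234 (to 4 decimal places).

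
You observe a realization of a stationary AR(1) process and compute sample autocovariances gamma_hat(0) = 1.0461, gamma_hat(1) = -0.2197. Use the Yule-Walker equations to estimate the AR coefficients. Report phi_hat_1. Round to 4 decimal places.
\hat\phi_{1} = -0.2100

The Yule-Walker equations for an AR(p) process read, in matrix form,
  Gamma_p phi = r_p,   with   (Gamma_p)_{ij} = gamma(|i - j|),
                       (r_p)_i = gamma(i),   i,j = 1..p.
Substitute the sample gammas (Toeplitz matrix and right-hand side of size 1):
  Gamma_p = [[1.0461]]
  r_p     = [-0.2197]
With p = 1 this is the single equation gamma(0) phi_1 = gamma(1):
  phi_hat_1 = gamma(1) / gamma(0) = -0.2197 / 1.0461 = -0.2100.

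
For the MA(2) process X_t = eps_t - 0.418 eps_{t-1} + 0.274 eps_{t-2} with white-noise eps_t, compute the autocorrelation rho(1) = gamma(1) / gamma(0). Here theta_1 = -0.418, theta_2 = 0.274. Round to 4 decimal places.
\rho(1) = -0.4261

For an MA(q) process with theta_0 = 1, the autocovariance is
  gamma(k) = sigma^2 * sum_{i=0..q-k} theta_i * theta_{i+k},
and rho(k) = gamma(k) / gamma(0). Sigma^2 cancels.
  numerator   = (1)*(-0.418) + (-0.418)*(0.274) = -0.532532.
  denominator = (1)^2 + (-0.418)^2 + (0.274)^2 = 1.2498.
  rho(1) = -0.532532 / 1.2498 = -0.4261.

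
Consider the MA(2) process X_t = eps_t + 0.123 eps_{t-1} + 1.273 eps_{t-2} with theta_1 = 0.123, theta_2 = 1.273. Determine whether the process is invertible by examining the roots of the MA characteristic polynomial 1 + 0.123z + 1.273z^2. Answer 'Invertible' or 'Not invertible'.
\text{Not invertible}

The MA(q) characteristic polynomial is P(z) = 1 + 0.123z + 1.273z^2.
Invertibility requires all roots to lie outside the unit circle, i.e. |z| > 1 for every root.
Set 1 + (0.123) z + (1.273) z^2 = 0, i.e. a z^2 + b z + c = 0 with a = 1.273, b = 0.123, c = 1.
Discriminant D = b^2 - 4ac = (0.123)^2 - 4*(1.273)*1 = 0.015129 - (5.092) = -5.076871.
D < 0, so the roots are the complex-conjugate pair z = (-b +/- i sqrt(-D)) / (2a) = -0.0483 +/- 0.885i.
For a conjugate pair |z|^2 = z * conj(z) = (product of roots) = c/a = 1/(1.273) = 0.785546, so |z| = sqrt(0.785546) = 0.8863 for both roots.
Moduli of all roots: 0.8863, 0.8863.
All moduli strictly greater than 1? No.
Verdict: Not invertible.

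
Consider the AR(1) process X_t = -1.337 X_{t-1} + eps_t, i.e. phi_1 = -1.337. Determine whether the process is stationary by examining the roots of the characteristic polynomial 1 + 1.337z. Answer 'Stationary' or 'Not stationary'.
\text{Not stationary}

The AR(p) characteristic polynomial is P(z) = 1 + 1.337z.
Stationarity requires all roots to lie outside the unit circle, i.e. |z| > 1 for every root.
This is linear in z: 1 + (1.337) z = 0  =>  z = -1/(1.337) = -0.747943,  |z| = 0.747943.
Moduli of all roots: 0.7479.
All moduli strictly greater than 1? No.
Verdict: Not stationary.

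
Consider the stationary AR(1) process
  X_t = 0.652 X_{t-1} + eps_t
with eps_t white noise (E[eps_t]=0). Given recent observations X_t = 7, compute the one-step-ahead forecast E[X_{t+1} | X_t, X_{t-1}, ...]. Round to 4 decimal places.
E[X_{t+1} \mid \mathcal F_t] = 4.5640

For an AR(p) model X_t = c + sum_i phi_i X_{t-i} + eps_t, the
one-step-ahead conditional mean is
  E[X_{t+1} | X_t, ...] = c + sum_i phi_i X_{t+1-i}.
Substitute known values:
  E[X_{t+1} | ...] = (0.652) * (7)
                   = 4.5640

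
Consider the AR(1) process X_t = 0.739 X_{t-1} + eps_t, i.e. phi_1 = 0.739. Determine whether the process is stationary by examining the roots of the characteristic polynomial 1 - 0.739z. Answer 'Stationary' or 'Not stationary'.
\text{Stationary}

The AR(p) characteristic polynomial is P(z) = 1 - 0.739z.
Stationarity requires all roots to lie outside the unit circle, i.e. |z| > 1 for every root.
This is linear in z: 1 + (-0.739) z = 0  =>  z = -1/(-0.739) = 1.35318,  |z| = 1.35318.
Moduli of all roots: 1.3532.
All moduli strictly greater than 1? Yes.
Verdict: Stationary.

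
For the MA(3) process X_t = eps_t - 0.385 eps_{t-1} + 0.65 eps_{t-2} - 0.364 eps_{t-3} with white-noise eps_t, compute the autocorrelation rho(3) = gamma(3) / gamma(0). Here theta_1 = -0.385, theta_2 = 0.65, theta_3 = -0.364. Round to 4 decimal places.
\rho(3) = -0.2137

For an MA(q) process with theta_0 = 1, the autocovariance is
  gamma(k) = sigma^2 * sum_{i=0..q-k} theta_i * theta_{i+k},
and rho(k) = gamma(k) / gamma(0). Sigma^2 cancels.
  numerator   = (1)*(-0.364) = -0.364.
  denominator = (1)^2 + (-0.385)^2 + (0.65)^2 + (-0.364)^2 = 1.703221.
  rho(3) = -0.364 / 1.703221 = -0.2137.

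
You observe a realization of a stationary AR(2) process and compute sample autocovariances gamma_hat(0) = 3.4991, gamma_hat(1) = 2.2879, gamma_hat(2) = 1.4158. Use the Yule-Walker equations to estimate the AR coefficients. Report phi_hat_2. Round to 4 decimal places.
\hat\phi_{2} = -0.0400

The Yule-Walker equations for an AR(p) process read, in matrix form,
  Gamma_p phi = r_p,   with   (Gamma_p)_{ij} = gamma(|i - j|),
                       (r_p)_i = gamma(i),   i,j = 1..p.
Substitute the sample gammas (Toeplitz matrix and right-hand side of size 2):
  Gamma_p = [[3.4991, 2.2879], [2.2879, 3.4991]]
  r_p     = [2.2879, 1.4158]
Written out:
  3.4991 phi_1 + 2.2879 phi_2 = 2.2879
  2.2879 phi_1 + 3.4991 phi_2 = 1.4158
Solve by Cramer's rule:
  det = gamma(0)^2 - gamma(1)^2 = (3.4991)^2 - (2.2879)^2 = 12.24370081 - 5.23448641 = 7.0092144
  phi_hat_1 = [gamma(1) gamma(0) - gamma(1) gamma(2)] / det = [(2.2879)(3.4991) - (2.2879)(1.4158)] / 7.0092144 = 4.76638207 / 7.0092144 = 0.68
  phi_hat_2 = [gamma(0) gamma(2) - gamma(1)^2] / det = [(3.4991)(1.4158) - (2.2879)^2] / 7.0092144 = -0.28046063 / 7.0092144 = -0.04
So phi_hat = [0.6800, -0.0400].
Therefore phi_hat_2 = -0.0400.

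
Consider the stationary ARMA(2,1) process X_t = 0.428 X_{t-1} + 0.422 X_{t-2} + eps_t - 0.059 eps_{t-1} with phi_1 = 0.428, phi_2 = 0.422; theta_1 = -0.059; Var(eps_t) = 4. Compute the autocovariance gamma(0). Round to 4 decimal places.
\gamma(0) = 9.8706

Multiply the model equation by X_{t-k} and take expectations. With theta_0 = psi_0 = 1 and psi_j the MA(infinity) weights, this gives
  gamma(k) - sum_i phi_i gamma(k-i) = c_k,
  c_k = sigma^2 * sum_{j=k..q} theta_j psi_{j-k}   (c_k = 0 for k > q),
using gamma(-m) = gamma(m).
psi-weights needed (psi_j = theta_j + sum_i phi_i psi_{j-i}):
  psi_1 = theta_1 + phi_1 = -0.059 + (0.428) = 0.369
Right-hand sides:
  c_0 = sigma^2 (1 + theta_1 psi_1) = 4 * (1 + (-0.059)(0.369)) = 4 * 0.978229 = 3.912916
  c_1 = sigma^2 theta_1 = 4 * (-0.059) = -0.236
  c_2 = 0
Equations for k = 0, 1, 2 (AR order 2, c_2 = 0):
  (E0) gamma(0) = phi_1 gamma(1) + phi_2 gamma(2) + c_0
  (E1) gamma(1) = phi_1 gamma(0) + phi_2 gamma(1) + c_1
  (E2) gamma(2) = phi_1 gamma(1) + phi_2 gamma(0)
From (E1): gamma(1) = A gamma(0) + B with
  A = phi_1 / (1 - phi_2) = 0.428 / 0.578 = 0.740484,   B = c_1 / (1 - phi_2) = -0.236 / 0.578 = -0.408304.
Insert (E2) into (E0): gamma(0) (1 - phi_2^2) = phi_1 (1 + phi_2) gamma(1) + c_0.
  phi_1 (1 + phi_2) = (0.428)(1.422) = 0.608616,   1 - phi_2^2 = 0.821916.
Replace gamma(1) by A gamma(0) + B and collect gamma(0):
  gamma(0) [0.821916 - (0.608616)(0.740484)] = (0.608616)(-0.408304) + 3.912916
  gamma(0) * 0.371245 = 3.664415
  gamma(0) = 3.664415 / 0.371245 = 9.870603.
Therefore gamma(0) = 9.8706 (to 4 decimal places).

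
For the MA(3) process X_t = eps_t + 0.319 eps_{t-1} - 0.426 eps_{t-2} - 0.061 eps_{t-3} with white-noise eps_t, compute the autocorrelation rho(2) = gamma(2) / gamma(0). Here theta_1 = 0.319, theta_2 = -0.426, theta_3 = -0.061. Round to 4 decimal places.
\rho(2) = -0.3461

For an MA(q) process with theta_0 = 1, the autocovariance is
  gamma(k) = sigma^2 * sum_{i=0..q-k} theta_i * theta_{i+k},
and rho(k) = gamma(k) / gamma(0). Sigma^2 cancels.
  numerator   = (1)*(-0.426) + (0.319)*(-0.061) = -0.445459.
  denominator = (1)^2 + (0.319)^2 + (-0.426)^2 + (-0.061)^2 = 1.286958.
  rho(2) = -0.445459 / 1.286958 = -0.3461.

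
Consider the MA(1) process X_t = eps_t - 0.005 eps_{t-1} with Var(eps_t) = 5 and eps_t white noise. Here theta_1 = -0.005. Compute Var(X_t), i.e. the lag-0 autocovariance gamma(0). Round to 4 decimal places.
\gamma(0) = 5.0001

For an MA(q) process X_t = eps_t + sum_i theta_i eps_{t-i} with
Var(eps_t) = sigma^2, the variance is
  gamma(0) = sigma^2 * (1 + sum_i theta_i^2).
  sum_i theta_i^2 = (-0.005)^2 = 0.000025.
  gamma(0) = 5 * (1 + 0.000025) = 5 * 1.000025 = 5.000125, which rounds to 5.0001.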